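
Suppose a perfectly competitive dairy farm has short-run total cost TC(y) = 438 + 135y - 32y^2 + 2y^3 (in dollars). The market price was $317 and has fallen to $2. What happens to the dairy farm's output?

AVC = 135 - 32y + 2y^2, minimized at y = 8 where min AVC = $7. MC = 135 - 64y + 6y^2.
With P = $317 above the shutdown price, P = MC gives y = 13.
At P = $2 < min AVC = $7, price no longer covers variable cost at any output, so the firm shuts down: y = 0.

Output falls from 13 to 0 (the firm shuts down)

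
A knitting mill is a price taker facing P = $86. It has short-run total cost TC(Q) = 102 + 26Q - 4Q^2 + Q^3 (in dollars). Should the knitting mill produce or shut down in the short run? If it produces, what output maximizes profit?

Produce at Q = 6

Variable cost is VC = 26Q - 4Q^2 + Q^3, so AVC = VC/Q = 26 - 4Q + Q^2 and MC = dTC/dQ = 26 - 8Q + 3Q^2.
AVC is minimized where dAVC/dQ = -4 + 2Q = 0, at Q = 2; min AVC = 26 - 4·2 + 2^2 = $22.
Because $86 ≥ $22, revenue can cover variable cost; the firm operates.
Solving P = MC: -60 - 8Q + 3Q^2 = 0 ⇒ Q = -10/3 or 6. On the upward-sloping branch, Q* = 6.
Check: AVC at Q = 6 is $38 ≤ P, so revenue covers variable cost.
Profit = P·Q − TC = 86·6 − 330 = $186.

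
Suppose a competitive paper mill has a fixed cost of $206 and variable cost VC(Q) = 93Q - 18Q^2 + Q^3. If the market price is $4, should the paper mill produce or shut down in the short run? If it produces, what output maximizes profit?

Shut down

From TC, MC = TC'(Q) = 93 - 36Q + 3Q^2 and AVC = VC/Q = 93 - 18Q + Q^2.
AVC hits its minimum where MC = AVC, at Q = 9, giving min AVC = 93 - 18·9 + 9^2 = $12.
P = $4 lies below min AVC = $12; no output level covers variable cost.
Best response: produce nothing and absorb the $206 fixed cost.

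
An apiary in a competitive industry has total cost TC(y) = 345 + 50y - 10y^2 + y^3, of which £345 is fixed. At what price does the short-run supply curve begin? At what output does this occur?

£25 per unit, at y = 5

Short-run supply begins at min AVC. From VC = 50y - 10y^2 + y^3, AVC = 50 - 10y + y^2.
dAVC/dy = -10 + 2y = 0 gives y = 5. min AVC = 50 - 10·5 + 5^2 = 25.
So the shutdown price is £25.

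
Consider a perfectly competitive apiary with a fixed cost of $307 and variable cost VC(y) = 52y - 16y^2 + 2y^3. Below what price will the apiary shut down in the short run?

$20 per unit

Short-run supply begins at min AVC. From VC = 52y - 16y^2 + 2y^3, AVC = 52 - 16y + 2y^2.
At the minimum of AVC, MC = AVC. MC = 52 - 32y + 6y^2; setting MC = AVC gives 4y^2 - 16y = 0, so y = 4. min AVC = 20.
So the shutdown price is $20.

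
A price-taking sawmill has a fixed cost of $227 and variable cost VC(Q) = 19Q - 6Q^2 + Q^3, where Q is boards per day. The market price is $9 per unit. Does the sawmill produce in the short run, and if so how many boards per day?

Shut down

From TC, MC = TC'(Q) = 19 - 12Q + 3Q^2 and AVC = VC/Q = 19 - 6Q + Q^2.
AVC is minimized where dAVC/dQ = -6 + 2Q = 0, at Q = 3; min AVC = 19 - 6·3 + 3^2 = $10.
With P < min AVC ($9 < $10), every unit sold adds to the loss.
The firm minimizes its loss by shutting down and losing only its fixed cost of $227.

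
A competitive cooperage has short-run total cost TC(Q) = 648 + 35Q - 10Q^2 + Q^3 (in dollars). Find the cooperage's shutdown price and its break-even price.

Shutdown price = $10; break-even price = $98

Shutdown price = min AVC. AVC = 35 - 10Q + Q^2, with vertex at Q = 5 and minimum $10.
ATC = 648/Q + 35 - 10Q + Q^2. Setting dATC/dQ = −648/Q^2 − 10 + 2Q = 0 gives Q = 9 (since 2·9^3 − 10·9^2 = 648).
min ATC = 648/9 + 35 − 10·9 + 9^2 = $98. That is the break-even price.
For $10 ≤ P < $98 the firm produces at a loss; below $10 it shuts down.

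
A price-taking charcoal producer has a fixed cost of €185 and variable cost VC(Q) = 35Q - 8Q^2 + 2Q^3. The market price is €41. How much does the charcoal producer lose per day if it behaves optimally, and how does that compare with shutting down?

AVC = 35 - 8Q + 2Q^2; min AVC = €27 at Q = 2. Since P = €41 ≥ min AVC, the firm produces.
With MC = 35 - 16Q + 6Q^2, P = MC on the upward-sloping part at Q* = 3.
TR = 41·3 = 123. TC = 185 + 87 = 272. Profit = 123 − 272 = -€149.
Shutting down would mean losing the fixed cost of €185, so operating at a loss of €149 is better by €36.

Profit = -€149 at Q = 3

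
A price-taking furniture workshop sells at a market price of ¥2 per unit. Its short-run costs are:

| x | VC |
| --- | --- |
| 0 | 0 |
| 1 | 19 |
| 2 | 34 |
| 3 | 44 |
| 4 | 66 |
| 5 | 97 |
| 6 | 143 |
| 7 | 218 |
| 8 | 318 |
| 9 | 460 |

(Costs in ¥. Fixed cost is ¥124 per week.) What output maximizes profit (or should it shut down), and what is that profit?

Profit at each row (π = 2x − TC): x=0: -124; x=1: -141; x=2: -154; x=3: -162; x=4: -182; x=5: -211; x=6: -255; x=7: -328; x=8: -426; x=9: -566.
Profit is highest at x = 0. Equivalently, the lowest AVC in the table is 44/3 ≈ ¥14.67 at x = 3, and P = ¥2 falls below it — price never covers variable cost, so the firm shuts down and loses only its fixed cost.

x = 0 (shut down); profit = -¥124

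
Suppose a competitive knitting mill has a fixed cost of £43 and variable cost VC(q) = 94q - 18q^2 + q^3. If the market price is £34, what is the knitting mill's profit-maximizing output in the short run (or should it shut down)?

Produce at q = 10

From TC, MC = TC'(q) = 94 - 36q + 3q^2 and AVC = VC/q = 94 - 18q + q^2.
AVC is minimized where dAVC/dq = -18 + 2q = 0, at q = 9; min AVC = 94 - 18·9 + 9^2 = £13.
Since P = £34 ≥ min AVC = £13, price covers variable cost and the firm should produce.
P = MC gives 60 - 36q + 3q^2 = 0, with roots 2 and 10. Take the larger (rising MC): q* = 10.
Check: AVC at q = 10 is £14 ≤ P, so revenue covers variable cost.
Profit = P·q − TC = 34·10 − 183 = £157.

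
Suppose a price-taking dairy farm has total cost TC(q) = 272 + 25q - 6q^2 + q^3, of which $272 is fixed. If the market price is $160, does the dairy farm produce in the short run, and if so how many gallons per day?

From TC, MC = TC'(q) = 25 - 12q + 3q^2 and AVC = VC/q = 25 - 6q + q^2.
AVC hits its minimum where MC = AVC, at q = 3, giving min AVC = 25 - 6·3 + 3^2 = $16.
P = $160 exceeds min AVC = $16, so the firm stays open.
Solving P = MC: -135 - 12q + 3q^2 = 0 ⇒ q = -5 or 9. On the upward-sloping branch, q* = 9.
Check: AVC at q = 9 is $52 ≤ P, so revenue covers variable cost.
Profit = P·q − TC = 160·9 − 740 = $700.

Produce at q = 9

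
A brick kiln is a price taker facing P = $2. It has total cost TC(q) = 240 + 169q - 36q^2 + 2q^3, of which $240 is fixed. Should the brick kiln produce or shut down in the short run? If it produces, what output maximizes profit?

Shut down

From TC, MC = TC'(q) = 169 - 72q + 6q^2 and AVC = VC/q = 169 - 36q + 2q^2.
The AVC parabola has its vertex at q = 36/4 = 9, where AVC = 169 - 36·9 + 2·9^2 = $7.
P = $2 lies below min AVC = $7; no output level covers variable cost.
The firm minimizes its loss by shutting down and losing only its fixed cost of $240.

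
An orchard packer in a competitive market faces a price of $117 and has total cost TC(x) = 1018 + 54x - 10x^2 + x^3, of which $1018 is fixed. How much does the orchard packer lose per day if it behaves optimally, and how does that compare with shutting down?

Profit = -$370 at x = 9

AVC = 54 - 10x + x^2; min AVC = $29 at x = 5. Since P = $117 ≥ min AVC, the firm produces.
MC = 54 - 20x + 3x^2. Setting P = MC and taking the root on the rising branch gives x* = 9.
TR = 117·9 = 1053. TC = 1018 + 405 = 1423. Profit = 1053 − 1423 = -$370.
Shutting down would mean losing the fixed cost of $1018, so operating at a loss of $370 is better by $648.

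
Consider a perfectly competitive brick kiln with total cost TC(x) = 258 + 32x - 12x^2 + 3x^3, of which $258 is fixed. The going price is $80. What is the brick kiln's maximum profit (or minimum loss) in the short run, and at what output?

AVC = 32 - 12x + 3x^2; min AVC = $20 at x = 2. Since P = $80 ≥ min AVC, the firm produces.
With MC = 32 - 24x + 9x^2, P = MC on the upward-sloping part at x* = 4.
TR = 80·4 = 320. TC = 258 + 128 = 386. Profit = 320 − 386 = -$66.
By producing, the firm covers all variable cost plus $192 of fixed cost; shutting down would lose the full $258.

Profit = -$66 at x = 4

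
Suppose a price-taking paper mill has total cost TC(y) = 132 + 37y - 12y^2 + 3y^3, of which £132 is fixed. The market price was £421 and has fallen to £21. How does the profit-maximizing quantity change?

MC = 37 - 24y + 9y^2; the shutdown threshold is min AVC = £25 (at y = 2).
At P = £421 ≥ min AVC, set P = MC on the rising branch: y = 8.
At P = £21 < min AVC = £25, price no longer covers variable cost at any output, so the firm shuts down: y = 0.

Output falls from 8 to 0 (the firm shuts down)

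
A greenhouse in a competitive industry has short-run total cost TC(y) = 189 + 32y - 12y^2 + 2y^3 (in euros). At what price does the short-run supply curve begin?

€14 per unit

Short-run supply begins at min AVC. From VC = 32y - 12y^2 + 2y^3, AVC = 32 - 12y + 2y^2.
At the minimum of AVC, MC = AVC. MC = 32 - 24y + 6y^2; setting MC = AVC gives 4y^2 - 12y = 0, so y = 3. min AVC = 14.
The firm shuts down for any P below €14.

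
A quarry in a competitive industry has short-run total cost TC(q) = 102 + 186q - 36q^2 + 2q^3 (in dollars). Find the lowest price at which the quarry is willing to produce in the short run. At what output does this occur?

The shutdown price is the minimum of AVC. VC = 186q - 36q^2 + 2q^3, so AVC = 186 - 36q + 2q^2.
At the minimum of AVC, MC = AVC. MC = 186 - 72q + 6q^2; setting MC = AVC gives 4q^2 - 36q = 0, so q = 9. min AVC = 24.
The firm shuts down for any P below $24.

$24 per unit, at q = 9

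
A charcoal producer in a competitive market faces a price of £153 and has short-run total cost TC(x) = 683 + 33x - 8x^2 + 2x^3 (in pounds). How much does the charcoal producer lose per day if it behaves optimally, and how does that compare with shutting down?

AVC = 33 - 8x + 2x^2 has its minimum £25 at x = 2; price £153 clears that bar, so the firm operates.
With MC = 33 - 16x + 6x^2, P = MC on the upward-sloping part at x* = 6.
TR = 153·6 = 918. TC = 683 + 342 = 1025. Profit = 918 − 1025 = -£107.
By producing, the firm covers all variable cost plus £576 of fixed cost; shutting down would lose the full £683.

Profit = -£107 at x = 6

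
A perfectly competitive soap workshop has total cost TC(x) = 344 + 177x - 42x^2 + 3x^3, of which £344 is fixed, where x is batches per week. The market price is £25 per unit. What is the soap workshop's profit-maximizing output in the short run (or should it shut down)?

Shut down

Variable cost is VC = 177x - 42x^2 + 3x^3, so AVC = VC/x = 177 - 42x + 3x^2 and MC = dTC/dx = 177 - 84x + 9x^2.
AVC is minimized where dAVC/dx = -42 + 6x = 0, at x = 7; min AVC = 177 - 42·7 + 3·7^2 = £30.
With P < min AVC (£25 < £30), every unit sold adds to the loss.
Shutting down limits the loss to fixed cost, £344.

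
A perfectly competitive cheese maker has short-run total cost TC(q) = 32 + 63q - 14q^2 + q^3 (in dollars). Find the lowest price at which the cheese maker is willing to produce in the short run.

$14 per unit

The firm shuts down when price falls below the minimum of average variable cost. AVC = VC/q = 63 - 14q + q^2.
dAVC/dq = -14 + 2q = 0 gives q = 7. min AVC = 63 - 14·7 + 7^2 = 14.
For P < $14 the firm produces nothing.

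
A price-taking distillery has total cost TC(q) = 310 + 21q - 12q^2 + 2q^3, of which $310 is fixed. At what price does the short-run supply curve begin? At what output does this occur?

Short-run supply begins at min AVC. From VC = 21q - 12q^2 + 2q^3, AVC = 21 - 12q + 2q^2.
dAVC/dq = -12 + 4q = 0 gives q = 3. min AVC = 21 - 12·3 + 2·3^2 = 3.
So the shutdown price is $3.

$3 per unit, at q = 3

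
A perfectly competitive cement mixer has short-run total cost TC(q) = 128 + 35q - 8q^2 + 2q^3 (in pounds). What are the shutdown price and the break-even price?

Shutdown price = £27; break-even price = £67

AVC = 35 - 8q + 2q^2; minimized at q = 2, giving min AVC = £27. That is the shutdown price.
ATC = 128/q + 35 - 8q + 2q^2. Setting dATC/dq = −128/q^2 − 8 + 4q = 0 gives q = 4 (since 4·4^3 − 8·4^2 = 128).
min ATC = 128/4 + 35 − 8·4 + 2·4^2 = £67. That is the break-even price.
For £27 ≤ P < £67 the firm produces at a loss; below £27 it shuts down.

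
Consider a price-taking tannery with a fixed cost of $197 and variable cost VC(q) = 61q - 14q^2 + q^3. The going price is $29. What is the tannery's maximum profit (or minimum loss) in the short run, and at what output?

Profit = -$69 at q = 8

AVC = 61 - 14q + q^2 has its minimum $12 at q = 7; price $29 clears that bar, so the firm operates.
MC = 61 - 28q + 3q^2. Setting P = MC and taking the root on the rising branch gives q* = 8.
TR = 29·8 = 232. TC = 197 + 104 = 301. Profit = 232 − 301 = -$69.
Shutting down would mean losing the fixed cost of $197, so operating at a loss of $69 is better by $128.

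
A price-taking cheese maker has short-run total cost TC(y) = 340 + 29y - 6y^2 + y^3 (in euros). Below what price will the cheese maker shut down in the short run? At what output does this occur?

The shutdown price is the minimum of AVC. VC = 29y - 6y^2 + y^3, so AVC = 29 - 6y + y^2.
At the minimum of AVC, MC = AVC. MC = 29 - 12y + 3y^2; setting MC = AVC gives 2y^2 - 6y = 0, so y = 3. min AVC = 20.
So the shutdown price is €20.

€20 per unit, at y = 3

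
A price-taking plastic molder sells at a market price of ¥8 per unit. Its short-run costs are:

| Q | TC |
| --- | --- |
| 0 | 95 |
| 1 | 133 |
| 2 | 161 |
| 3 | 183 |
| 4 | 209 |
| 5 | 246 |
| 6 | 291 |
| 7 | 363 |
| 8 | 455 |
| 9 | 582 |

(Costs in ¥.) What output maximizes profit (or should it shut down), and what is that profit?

Q = 0 (shut down); profit = -¥95

Compute π = P·Q − TC at each output: Q=0: -95; Q=1: -125; Q=2: -145; Q=3: -159; Q=4: -177; Q=5: -206; Q=6: -243; Q=7: -307; Q=8: -391; Q=9: -510.
Profit is highest at Q = 0. Equivalently, the lowest AVC in the table is 114/4 ≈ ¥28.50 at Q = 4, and P = ¥8 falls below it — price never covers variable cost, so the firm shuts down and loses only its fixed cost.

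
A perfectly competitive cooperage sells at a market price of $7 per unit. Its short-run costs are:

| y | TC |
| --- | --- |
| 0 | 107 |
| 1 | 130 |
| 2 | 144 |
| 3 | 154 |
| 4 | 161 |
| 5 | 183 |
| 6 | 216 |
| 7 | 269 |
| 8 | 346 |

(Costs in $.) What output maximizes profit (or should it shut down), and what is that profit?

y = 0 (shut down); profit = -$107

Profit at each row (π = 7y − TC): y=0: -107; y=1: -123; y=2: -130; y=3: -133; y=4: -133; y=5: -148; y=6: -174; y=7: -220; y=8: -290.
Profit is highest at y = 0. Equivalently, the lowest AVC in the table is 54/4 ≈ $13.50 at y = 4, and P = $7 falls below it — price never covers variable cost, so the firm shuts down and loses only its fixed cost.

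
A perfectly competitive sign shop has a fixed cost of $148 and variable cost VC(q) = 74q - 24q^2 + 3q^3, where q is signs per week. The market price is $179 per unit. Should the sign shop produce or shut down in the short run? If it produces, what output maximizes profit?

Variable cost is VC = 74q - 24q^2 + 3q^3, so AVC = VC/q = 74 - 24q + 3q^2 and MC = dTC/dq = 74 - 48q + 9q^2.
AVC is minimized where dAVC/dq = -24 + 6q = 0, at q = 4; min AVC = 74 - 24·4 + 3·4^2 = $26.
Since P = $179 ≥ min AVC = $26, price covers variable cost and the firm should produce.
Solving P = MC: -105 - 48q + 9q^2 = 0 ⇒ q = -5/3 or 7. On the upward-sloping branch, q* = 7.
Check: AVC at q = 7 is $53 ≤ P, so revenue covers variable cost.
Profit = P·q − TC = 179·7 − 519 = $734.

Produce at q = 7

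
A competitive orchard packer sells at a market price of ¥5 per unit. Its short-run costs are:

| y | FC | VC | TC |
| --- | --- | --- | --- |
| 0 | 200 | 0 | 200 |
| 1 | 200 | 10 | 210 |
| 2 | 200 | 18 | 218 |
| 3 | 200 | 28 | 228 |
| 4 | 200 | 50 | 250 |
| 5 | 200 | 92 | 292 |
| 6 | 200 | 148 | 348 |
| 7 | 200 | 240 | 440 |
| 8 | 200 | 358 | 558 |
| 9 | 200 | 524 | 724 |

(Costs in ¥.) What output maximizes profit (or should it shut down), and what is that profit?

Compute π = P·y − TC at each output: y=0: -200; y=1: -205; y=2: -208; y=3: -213; y=4: -230; y=5: -267; y=6: -318; y=7: -405; y=8: -518; y=9: -679.
Profit is highest at y = 0. Equivalently, the lowest AVC in the table is 18/2 ≈ ¥9 at y = 2, and P = ¥5 falls below it — price never covers variable cost, so the firm shuts down and loses only its fixed cost.

y = 0 (shut down); profit = -¥200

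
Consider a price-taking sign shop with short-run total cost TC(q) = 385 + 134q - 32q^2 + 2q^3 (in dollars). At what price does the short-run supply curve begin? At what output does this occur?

$6 per unit, at q = 8

The shutdown price is the minimum of AVC. VC = 134q - 32q^2 + 2q^3, so AVC = 134 - 32q + 2q^2.
dAVC/dq = -32 + 4q = 0 gives q = 8. min AVC = 134 - 32·8 + 2·8^2 = 6.
For P < $6 the firm produces nothing.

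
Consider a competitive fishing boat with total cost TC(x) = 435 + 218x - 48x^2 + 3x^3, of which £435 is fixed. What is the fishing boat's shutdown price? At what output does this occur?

Short-run supply begins at min AVC. From VC = 218x - 48x^2 + 3x^3, AVC = 218 - 48x + 3x^2.
dAVC/dx = -48 + 6x = 0 gives x = 8. min AVC = 218 - 48·8 + 3·8^2 = 26.
So the shutdown price is £26.

£26 per unit, at x = 8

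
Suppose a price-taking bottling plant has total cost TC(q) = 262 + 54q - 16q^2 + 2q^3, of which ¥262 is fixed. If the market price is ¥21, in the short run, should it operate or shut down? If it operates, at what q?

Variable cost is VC = 54q - 16q^2 + 2q^3, so AVC = VC/q = 54 - 16q + 2q^2 and MC = dTC/dq = 54 - 32q + 6q^2.
AVC hits its minimum where MC = AVC, at q = 4, giving min AVC = 54 - 16·4 + 2·4^2 = ¥22.
With P < min AVC (¥21 < ¥22), every unit sold adds to the loss.
Shutting down limits the loss to fixed cost, ¥262.

Shut down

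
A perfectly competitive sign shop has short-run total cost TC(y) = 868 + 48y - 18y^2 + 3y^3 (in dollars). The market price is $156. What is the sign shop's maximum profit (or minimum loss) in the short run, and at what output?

AVC = 48 - 18y + 3y^2; min AVC = $21 at y = 3. Since P = $156 ≥ min AVC, the firm produces.
MC = 48 - 36y + 9y^2. Setting P = MC and taking the root on the rising branch gives y* = 6.
TR = 156·6 = 936. TC = 868 + 288 = 1156. Profit = 936 − 1156 = -$220.
That loss of $220 beats the $868 the firm would lose by shutting down; producing recovers $648 of fixed cost.

Profit = -$220 at y = 6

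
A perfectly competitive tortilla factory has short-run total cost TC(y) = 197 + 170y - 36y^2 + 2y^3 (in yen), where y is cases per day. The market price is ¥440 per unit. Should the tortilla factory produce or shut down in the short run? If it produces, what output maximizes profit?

Strip out fixed cost: VC = 170y - 36y^2 + 2y^3. Then AVC = 170 - 36y + 2y^2 and MC = 170 - 72y + 6y^2.
AVC is minimized where dAVC/dy = -36 + 4y = 0, at y = 9; min AVC = 170 - 36·9 + 2·9^2 = ¥8.
Because ¥440 ≥ ¥8, revenue can cover variable cost; the firm operates.
P = MC gives -270 - 72y + 6y^2 = 0, with roots -3 and 15. Take the larger (rising MC): y* = 15.
Check: AVC at y = 15 is ¥80 ≤ P, so revenue covers variable cost.
Profit = P·y − TC = 440·15 − 1397 = ¥5203.

Produce at y = 15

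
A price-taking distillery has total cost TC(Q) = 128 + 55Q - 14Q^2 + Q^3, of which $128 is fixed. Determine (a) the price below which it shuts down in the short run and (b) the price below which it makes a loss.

Shutdown price = $6; break-even price = $23

AVC = 55 - 14Q + Q^2; minimized at Q = 7, giving min AVC = $6. That is the shutdown price.
ATC = 128/Q + 55 - 14Q + Q^2. Setting dATC/dQ = −128/Q^2 − 14 + 2Q = 0 gives Q = 8 (since 2·8^3 − 14·8^2 = 128).
min ATC = 128/8 + 55 − 14·8 + 8^2 = $23. That is the break-even price.
For $6 ≤ P < $23 the firm produces at a loss; below $6 it shuts down.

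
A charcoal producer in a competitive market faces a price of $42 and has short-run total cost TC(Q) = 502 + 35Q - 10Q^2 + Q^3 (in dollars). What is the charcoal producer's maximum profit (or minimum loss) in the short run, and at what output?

AVC = 35 - 10Q + Q^2; min AVC = $10 at Q = 5. Since P = $42 ≥ min AVC, the firm produces.
With MC = 35 - 20Q + 3Q^2, P = MC on the upward-sloping part at Q* = 7.
TR = 42·7 = 294. TC = 502 + 98 = 600. Profit = 294 − 600 = -$306.
By producing, the firm covers all variable cost plus $196 of fixed cost; shutting down would lose the full $502.

Profit = -$306 at Q = 7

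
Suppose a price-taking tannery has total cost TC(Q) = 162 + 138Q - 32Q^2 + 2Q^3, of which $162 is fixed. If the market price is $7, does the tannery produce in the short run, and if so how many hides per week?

From TC, MC = TC'(Q) = 138 - 64Q + 6Q^2 and AVC = VC/Q = 138 - 32Q + 2Q^2.
AVC is minimized where dAVC/dQ = -32 + 4Q = 0, at Q = 8; min AVC = 138 - 32·8 + 2·8^2 = $10.
P = $7 lies below min AVC = $10; no output level covers variable cost.
Best response: produce nothing and absorb the $162 fixed cost.

Shut down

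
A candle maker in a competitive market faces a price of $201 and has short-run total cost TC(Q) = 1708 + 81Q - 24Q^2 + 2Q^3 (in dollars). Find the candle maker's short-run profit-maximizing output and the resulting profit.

AVC = 81 - 24Q + 2Q^2 has its minimum $9 at Q = 6; price $201 clears that bar, so the firm operates.
MC = 81 - 48Q + 6Q^2. Setting P = MC and taking the root on the rising branch gives Q* = 10.
TR = 201·10 = 2010. TC = 1708 + 410 = 2118. Profit = 2010 − 2118 = -$108.
By producing, the firm covers all variable cost plus $1600 of fixed cost; shutting down would lose the full $1708.

Profit = -$108 at Q = 10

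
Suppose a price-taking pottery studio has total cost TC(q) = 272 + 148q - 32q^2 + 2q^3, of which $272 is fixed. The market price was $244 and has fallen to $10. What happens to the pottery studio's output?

AVC = 148 - 32q + 2q^2, minimized at q = 8 where min AVC = $20. MC = 148 - 64q + 6q^2.
With P = $244 above the shutdown price, P = MC gives q = 12.
At P = $10 < min AVC = $20, price no longer covers variable cost at any output, so the firm shuts down: q = 0.

Output falls from 12 to 0 (the firm shuts down)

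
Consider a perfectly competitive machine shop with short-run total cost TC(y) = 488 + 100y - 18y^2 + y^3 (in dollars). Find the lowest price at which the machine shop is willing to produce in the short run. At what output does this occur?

$19 per unit, at y = 9

The firm shuts down when price falls below the minimum of average variable cost. AVC = VC/y = 100 - 18y + y^2.
dAVC/dy = -18 + 2y = 0 gives y = 9. min AVC = 100 - 18·9 + 9^2 = 19.
The firm shuts down for any P below $19.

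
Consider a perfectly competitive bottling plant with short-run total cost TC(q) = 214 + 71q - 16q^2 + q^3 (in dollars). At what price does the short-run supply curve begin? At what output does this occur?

$7 per unit, at q = 8

Short-run supply begins at min AVC. From VC = 71q - 16q^2 + q^3, AVC = 71 - 16q + q^2.
dAVC/dq = -16 + 2q = 0 gives q = 8. min AVC = 71 - 16·8 + 8^2 = 7.
The firm shuts down for any P below $7.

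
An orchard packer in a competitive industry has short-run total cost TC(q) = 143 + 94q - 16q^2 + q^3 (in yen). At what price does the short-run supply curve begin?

¥30 per unit

Short-run supply begins at min AVC. From VC = 94q - 16q^2 + q^3, AVC = 94 - 16q + q^2.
dAVC/dq = -16 + 2q = 0 gives q = 8. min AVC = 94 - 16·8 + 8^2 = 30.
So the shutdown price is ¥30.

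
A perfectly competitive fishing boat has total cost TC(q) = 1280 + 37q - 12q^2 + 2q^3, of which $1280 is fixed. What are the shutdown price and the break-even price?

Shutdown price = $19; break-even price = $229

Shutdown price = min AVC. AVC = 37 - 12q + 2q^2, with vertex at q = 3 and minimum $19.
ATC = 1280/q + 37 - 12q + 2q^2. Setting dATC/dq = −1280/q^2 − 12 + 4q = 0 gives q = 8 (since 4·8^3 − 12·8^2 = 1280).
min ATC = 1280/8 + 37 − 12·8 + 2·8^2 = $229. That is the break-even price.
For $19 ≤ P < $229 the firm produces at a loss; below $19 it shuts down.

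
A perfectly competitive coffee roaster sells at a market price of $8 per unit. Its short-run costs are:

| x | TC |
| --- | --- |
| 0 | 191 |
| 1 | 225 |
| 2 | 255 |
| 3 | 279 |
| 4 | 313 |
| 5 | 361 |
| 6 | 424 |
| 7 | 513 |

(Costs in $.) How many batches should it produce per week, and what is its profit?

x = 0 (shut down); profit = -$191

Compute π = P·x − TC at each output: x=0: -191; x=1: -217; x=2: -239; x=3: -255; x=4: -281; x=5: -321; x=6: -376; x=7: -457.
Profit is highest at x = 0. Equivalently, the lowest AVC in the table is 88/3 ≈ $29.33 at x = 3, and P = $8 falls below it — price never covers variable cost, so the firm shuts down and loses only its fixed cost.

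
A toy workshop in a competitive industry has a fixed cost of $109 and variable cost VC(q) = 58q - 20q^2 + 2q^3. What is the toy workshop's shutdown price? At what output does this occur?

$8 per unit, at q = 5

The firm shuts down when price falls below the minimum of average variable cost. AVC = VC/q = 58 - 20q + 2q^2.
At the minimum of AVC, MC = AVC. MC = 58 - 40q + 6q^2; setting MC = AVC gives 4q^2 - 20q = 0, so q = 5. min AVC = 8.
So the shutdown price is $8.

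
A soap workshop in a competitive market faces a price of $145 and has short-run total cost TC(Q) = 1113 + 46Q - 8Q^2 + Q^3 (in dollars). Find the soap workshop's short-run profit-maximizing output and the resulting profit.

AVC = 46 - 8Q + Q^2; min AVC = $30 at Q = 4. Since P = $145 ≥ min AVC, the firm produces.
With MC = 46 - 16Q + 3Q^2, P = MC on the upward-sloping part at Q* = 9.
TR = 145·9 = 1305. TC = 1113 + 495 = 1608. Profit = 1305 − 1608 = -$303.
By producing, the firm covers all variable cost plus $810 of fixed cost; shutting down would lose the full $1113.

Profit = -$303 at Q = 9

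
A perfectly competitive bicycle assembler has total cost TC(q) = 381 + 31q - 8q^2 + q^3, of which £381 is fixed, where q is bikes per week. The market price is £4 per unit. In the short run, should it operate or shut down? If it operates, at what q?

From TC, MC = TC'(q) = 31 - 16q + 3q^2 and AVC = VC/q = 31 - 8q + q^2.
The AVC parabola has its vertex at q = 8/2 = 4, where AVC = 31 - 8·4 + 4^2 = £15.
Since P = £4 < min AVC = £15, price fails to cover variable cost at any output.
The firm minimizes its loss by shutting down and losing only its fixed cost of £381.

Shut down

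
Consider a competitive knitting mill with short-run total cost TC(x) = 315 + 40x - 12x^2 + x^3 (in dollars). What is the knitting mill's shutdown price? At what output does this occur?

The firm shuts down when price falls below the minimum of average variable cost. AVC = VC/x = 40 - 12x + x^2.
At the minimum of AVC, MC = AVC. MC = 40 - 24x + 3x^2; setting MC = AVC gives 2x^2 - 12x = 0, so x = 6. min AVC = 4.
For P < $4 the firm produces nothing.

$4 per unit, at x = 6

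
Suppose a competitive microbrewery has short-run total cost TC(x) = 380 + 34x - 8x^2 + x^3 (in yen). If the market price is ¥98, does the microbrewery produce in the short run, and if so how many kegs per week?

Produce at x = 8

Variable cost is VC = 34x - 8x^2 + x^3, so AVC = VC/x = 34 - 8x + x^2 and MC = dTC/dx = 34 - 16x + 3x^2.
AVC hits its minimum where MC = AVC, at x = 4, giving min AVC = 34 - 8·4 + 4^2 = ¥18.
Because ¥98 ≥ ¥18, revenue can cover variable cost; the firm operates.
Solving P = MC: -64 - 16x + 3x^2 = 0 ⇒ x = -8/3 or 8. On the upward-sloping branch, x* = 8.
Check: AVC at x = 8 is ¥34 ≤ P, so revenue covers variable cost.
Profit = P·x − TC = 98·8 − 652 = ¥132.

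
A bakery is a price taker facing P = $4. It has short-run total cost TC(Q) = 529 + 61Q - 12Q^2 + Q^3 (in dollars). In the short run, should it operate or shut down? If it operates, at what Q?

Shut down

Strip out fixed cost: VC = 61Q - 12Q^2 + Q^3. Then AVC = 61 - 12Q + Q^2 and MC = 61 - 24Q + 3Q^2.
AVC hits its minimum where MC = AVC, at Q = 6, giving min AVC = 61 - 12·6 + 6^2 = $25.
Since P = $4 < min AVC = $25, price fails to cover variable cost at any output.
Shutting down limits the loss to fixed cost, $529.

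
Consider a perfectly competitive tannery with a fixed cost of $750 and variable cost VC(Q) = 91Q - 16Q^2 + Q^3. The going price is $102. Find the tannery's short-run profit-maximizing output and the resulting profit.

AVC = 91 - 16Q + Q^2 has its minimum $27 at Q = 8; price $102 clears that bar, so the firm operates.
With MC = 91 - 32Q + 3Q^2, P = MC on the upward-sloping part at Q* = 11.
TR = 102·11 = 1122. TC = 750 + 396 = 1146. Profit = 1122 − 1146 = -$24.
By producing, the firm covers all variable cost plus $726 of fixed cost; shutting down would lose the full $750.

Profit = -$24 at Q = 11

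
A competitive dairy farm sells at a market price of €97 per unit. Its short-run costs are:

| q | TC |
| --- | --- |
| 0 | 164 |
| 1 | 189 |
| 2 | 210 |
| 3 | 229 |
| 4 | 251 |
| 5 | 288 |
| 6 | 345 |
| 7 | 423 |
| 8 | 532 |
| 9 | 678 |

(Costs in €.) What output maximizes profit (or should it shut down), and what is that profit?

Compute π = P·q − TC at each output: q=0: -164; q=1: -92; q=2: -16; q=3: 62; q=4: 137; q=5: 197; q=6: 237; q=7: 256; q=8: 244; q=9: 195.
Profit is maximized at q = 7. AVC there is 259/7 = €37 ≤ P, so producing beats shutting down (which would give -€164).

q = 7; profit = €256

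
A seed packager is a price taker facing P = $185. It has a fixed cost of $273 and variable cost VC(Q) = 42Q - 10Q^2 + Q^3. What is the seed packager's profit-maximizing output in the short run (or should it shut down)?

Produce at Q = 11

Strip out fixed cost: VC = 42Q - 10Q^2 + Q^3. Then AVC = 42 - 10Q + Q^2 and MC = 42 - 20Q + 3Q^2.
The AVC parabola has its vertex at Q = 10/2 = 5, where AVC = 42 - 10·5 + 5^2 = $17.
Since P = $185 ≥ min AVC = $17, price covers variable cost and the firm should produce.
P = MC gives -143 - 20Q + 3Q^2 = 0, with roots -13/3 and 11. Take the larger (rising MC): Q* = 11.
Check: AVC at Q = 11 is $53 ≤ P, so revenue covers variable cost.
Profit = P·Q − TC = 185·11 − 856 = $1179.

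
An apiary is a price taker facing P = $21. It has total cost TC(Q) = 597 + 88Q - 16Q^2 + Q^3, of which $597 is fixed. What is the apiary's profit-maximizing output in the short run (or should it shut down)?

From TC, MC = TC'(Q) = 88 - 32Q + 3Q^2 and AVC = VC/Q = 88 - 16Q + Q^2.
AVC is minimized where dAVC/dQ = -16 + 2Q = 0, at Q = 8; min AVC = 88 - 16·8 + 8^2 = $24.
With P < min AVC ($21 < $24), every unit sold adds to the loss.
The firm minimizes its loss by shutting down and losing only its fixed cost of $597.

Shut down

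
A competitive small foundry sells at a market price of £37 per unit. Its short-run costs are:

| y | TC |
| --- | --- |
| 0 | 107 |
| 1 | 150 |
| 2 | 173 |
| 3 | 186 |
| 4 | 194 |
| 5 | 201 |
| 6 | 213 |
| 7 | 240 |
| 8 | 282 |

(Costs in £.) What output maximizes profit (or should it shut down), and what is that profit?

Tabulate TR − TC: y=0: -107; y=1: -113; y=2: -99; y=3: -75; y=4: -46; y=5: -16; y=6: 9; y=7: 19; y=8: 14.
Profit is maximized at y = 7. AVC there is 133/7 = £19 ≤ P, so producing beats shutting down (which would give -£107).

y = 7; profit = £19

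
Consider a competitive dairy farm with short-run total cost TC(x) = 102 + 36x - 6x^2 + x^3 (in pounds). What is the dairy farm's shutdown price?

The shutdown price is the minimum of AVC. VC = 36x - 6x^2 + x^3, so AVC = 36 - 6x + x^2.
dAVC/dx = -6 + 2x = 0 gives x = 3. min AVC = 36 - 6·3 + 3^2 = 27.
For P < £27 the firm produces nothing.

£27 per unit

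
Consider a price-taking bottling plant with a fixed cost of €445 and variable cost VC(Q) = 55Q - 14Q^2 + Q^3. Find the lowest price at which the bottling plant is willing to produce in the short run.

€6 per unit

The firm shuts down when price falls below the minimum of average variable cost. AVC = VC/Q = 55 - 14Q + Q^2.
dAVC/dQ = -14 + 2Q = 0 gives Q = 7. min AVC = 55 - 14·7 + 7^2 = 6.
So the shutdown price is €6.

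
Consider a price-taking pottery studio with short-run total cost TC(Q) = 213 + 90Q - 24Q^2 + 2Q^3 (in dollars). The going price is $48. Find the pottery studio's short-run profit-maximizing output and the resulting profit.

AVC = 90 - 24Q + 2Q^2; min AVC = $18 at Q = 6. Since P = $48 ≥ min AVC, the firm produces.
MC = 90 - 48Q + 6Q^2. Setting P = MC and taking the root on the rising branch gives Q* = 7.
TR = 48·7 = 336. TC = 213 + 140 = 353. Profit = 336 − 353 = -$17.
Shutting down would mean losing the fixed cost of $213, so operating at a loss of $17 is better by $196.

Profit = -$17 at Q = 7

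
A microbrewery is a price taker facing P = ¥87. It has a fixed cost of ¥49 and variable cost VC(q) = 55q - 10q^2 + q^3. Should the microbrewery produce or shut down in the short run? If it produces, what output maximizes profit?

Produce at q = 8

Strip out fixed cost: VC = 55q - 10q^2 + q^3. Then AVC = 55 - 10q + q^2 and MC = 55 - 20q + 3q^2.
AVC is minimized where dAVC/dq = -10 + 2q = 0, at q = 5; min AVC = 55 - 10·5 + 5^2 = ¥30.
Since P = ¥87 ≥ min AVC = ¥30, price covers variable cost and the firm should produce.
Set P = MC: 87 = 55 - 20q + 3q^2 → -32 - 20q + 3q^2 = 0. The roots are q = -4/3 and q = 8; the profit-maximizing output is on the rising part of MC, so q* = 8.
Check: AVC at q = 8 is ¥39 ≤ P, so revenue covers variable cost.
Profit = P·q − TC = 87·8 − 361 = ¥335.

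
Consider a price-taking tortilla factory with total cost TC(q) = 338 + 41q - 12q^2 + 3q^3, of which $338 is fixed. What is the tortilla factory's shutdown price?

$29 per unit

Short-run supply begins at min AVC. From VC = 41q - 12q^2 + 3q^3, AVC = 41 - 12q + 3q^2.
dAVC/dq = -12 + 6q = 0 gives q = 2. min AVC = 41 - 12·2 + 3·2^2 = 29.
For P < $29 the firm produces nothing.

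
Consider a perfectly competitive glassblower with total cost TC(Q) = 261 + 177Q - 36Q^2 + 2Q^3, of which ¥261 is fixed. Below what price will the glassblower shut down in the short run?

¥15 per unit

Short-run supply begins at min AVC. From VC = 177Q - 36Q^2 + 2Q^3, AVC = 177 - 36Q + 2Q^2.
At the minimum of AVC, MC = AVC. MC = 177 - 72Q + 6Q^2; setting MC = AVC gives 4Q^2 - 36Q = 0, so Q = 9. min AVC = 15.
The firm shuts down for any P below ¥15.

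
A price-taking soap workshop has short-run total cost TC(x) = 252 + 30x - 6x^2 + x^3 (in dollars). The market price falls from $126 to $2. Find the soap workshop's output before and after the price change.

AVC = 30 - 6x + x^2, minimized at x = 3 where min AVC = $21. MC = 30 - 12x + 3x^2.
With P = $126 above the shutdown price, P = MC gives x = 8.
At P = $2 < min AVC = $21, price no longer covers variable cost at any output, so the firm shuts down: x = 0.

Output falls from 8 to 0 (the firm shuts down)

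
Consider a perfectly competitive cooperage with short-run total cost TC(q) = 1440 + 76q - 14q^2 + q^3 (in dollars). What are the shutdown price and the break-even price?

AVC = 76 - 14q + q^2; minimized at q = 7, giving min AVC = $27. That is the shutdown price.
ATC = 1440/q + 76 - 14q + q^2. Setting dATC/dq = −1440/q^2 − 14 + 2q = 0 gives q = 12 (since 2·12^3 − 14·12^2 = 1440).
min ATC = 1440/12 + 76 − 14·12 + 12^2 = $172. That is the break-even price.
Between these two prices the firm operates at a loss; above $172 it earns a profit.

Shutdown price = $27; break-even price = $172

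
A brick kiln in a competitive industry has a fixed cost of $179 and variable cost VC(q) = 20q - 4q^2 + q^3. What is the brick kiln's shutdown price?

$16 per unit

The firm shuts down when price falls below the minimum of average variable cost. AVC = VC/q = 20 - 4q + q^2.
At the minimum of AVC, MC = AVC. MC = 20 - 8q + 3q^2; setting MC = AVC gives 2q^2 - 4q = 0, so q = 2. min AVC = 16.
For P < $16 the firm produces nothing.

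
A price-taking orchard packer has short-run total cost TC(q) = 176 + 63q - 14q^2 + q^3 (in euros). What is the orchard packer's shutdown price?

€14 per unit

Short-run supply begins at min AVC. From VC = 63q - 14q^2 + q^3, AVC = 63 - 14q + q^2.
dAVC/dq = -14 + 2q = 0 gives q = 7. min AVC = 63 - 14·7 + 7^2 = 14.
For P < €14 the firm produces nothing.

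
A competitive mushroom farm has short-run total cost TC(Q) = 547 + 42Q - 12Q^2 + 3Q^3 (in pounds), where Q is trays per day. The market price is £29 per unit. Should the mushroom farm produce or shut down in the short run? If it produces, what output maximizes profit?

Shut down

Variable cost is VC = 42Q - 12Q^2 + 3Q^3, so AVC = VC/Q = 42 - 12Q + 3Q^2 and MC = dTC/dQ = 42 - 24Q + 9Q^2.
The AVC parabola has its vertex at Q = 12/6 = 2, where AVC = 42 - 12·2 + 3·2^2 = £30.
P = £29 lies below min AVC = £30; no output level covers variable cost.
The firm minimizes its loss by shutting down and losing only its fixed cost of £547.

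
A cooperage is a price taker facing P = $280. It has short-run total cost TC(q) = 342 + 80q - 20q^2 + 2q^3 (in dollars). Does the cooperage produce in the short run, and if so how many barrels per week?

Variable cost is VC = 80q - 20q^2 + 2q^3, so AVC = VC/q = 80 - 20q + 2q^2 and MC = dTC/dq = 80 - 40q + 6q^2.
The AVC parabola has its vertex at q = 20/4 = 5, where AVC = 80 - 20·5 + 2·5^2 = $30.
P = $280 exceeds min AVC = $30, so the firm stays open.
P = MC gives -200 - 40q + 6q^2 = 0, with roots -10/3 and 10. Take the larger (rising MC): q* = 10.
Check: AVC at q = 10 is $80 ≤ P, so revenue covers variable cost.
Profit = P·q − TC = 280·10 − 1142 = $1658.

Produce at q = 10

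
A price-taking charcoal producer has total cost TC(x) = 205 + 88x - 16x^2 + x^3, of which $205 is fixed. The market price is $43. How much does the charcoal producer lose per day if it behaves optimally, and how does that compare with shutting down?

Profit = -$43 at x = 9

AVC = 88 - 16x + x^2 has its minimum $24 at x = 8; price $43 clears that bar, so the firm operates.
MC = 88 - 32x + 3x^2. Setting P = MC and taking the root on the rising branch gives x* = 9.
TR = 43·9 = 387. TC = 205 + 225 = 430. Profit = 387 − 430 = -$43.
By producing, the firm covers all variable cost plus $162 of fixed cost; shutting down would lose the full $205.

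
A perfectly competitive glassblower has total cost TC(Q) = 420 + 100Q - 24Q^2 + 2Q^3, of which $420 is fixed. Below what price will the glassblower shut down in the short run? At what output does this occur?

$28 per unit, at Q = 6

The firm shuts down when price falls below the minimum of average variable cost. AVC = VC/Q = 100 - 24Q + 2Q^2.
dAVC/dQ = -24 + 4Q = 0 gives Q = 6. min AVC = 100 - 24·6 + 2·6^2 = 28.
So the shutdown price is $28.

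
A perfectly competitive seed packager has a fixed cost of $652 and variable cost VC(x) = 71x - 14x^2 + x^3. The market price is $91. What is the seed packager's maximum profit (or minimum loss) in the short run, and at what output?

Profit = -$52 at x = 10

AVC = 71 - 14x + x^2 has its minimum $22 at x = 7; price $91 clears that bar, so the firm operates.
MC = 71 - 28x + 3x^2. Setting P = MC and taking the root on the rising branch gives x* = 10.
TR = 91·10 = 910. TC = 652 + 310 = 962. Profit = 910 − 962 = -$52.
That loss of $52 beats the $652 the firm would lose by shutting down; producing recovers $600 of fixed cost.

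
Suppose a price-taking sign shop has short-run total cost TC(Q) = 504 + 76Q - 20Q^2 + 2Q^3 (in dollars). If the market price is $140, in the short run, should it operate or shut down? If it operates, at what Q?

Produce at Q = 8

Variable cost is VC = 76Q - 20Q^2 + 2Q^3, so AVC = VC/Q = 76 - 20Q + 2Q^2 and MC = dTC/dQ = 76 - 40Q + 6Q^2.
The AVC parabola has its vertex at Q = 20/4 = 5, where AVC = 76 - 20·5 + 2·5^2 = $26.
P = $140 exceeds min AVC = $26, so the firm stays open.
Set P = MC: 140 = 76 - 40Q + 6Q^2 → -64 - 40Q + 6Q^2 = 0. The roots are Q = -4/3 and Q = 8; the profit-maximizing output is on the rising part of MC, so Q* = 8.
Check: AVC at Q = 8 is $44 ≤ P, so revenue covers variable cost.
Profit = P·Q − TC = 140·8 − 856 = $264.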